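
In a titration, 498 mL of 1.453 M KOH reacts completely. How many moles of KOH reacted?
Moles = Molarity × Volume (L)
Moles = 1.453 M × 0.498 L = 0.7236 mol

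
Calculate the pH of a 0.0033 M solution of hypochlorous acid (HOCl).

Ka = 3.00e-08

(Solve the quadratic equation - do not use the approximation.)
pH = 5.00

x² + Ka×x - Ka×C = 0. Using quadratic formula: [H⁺] = 9.9349e-06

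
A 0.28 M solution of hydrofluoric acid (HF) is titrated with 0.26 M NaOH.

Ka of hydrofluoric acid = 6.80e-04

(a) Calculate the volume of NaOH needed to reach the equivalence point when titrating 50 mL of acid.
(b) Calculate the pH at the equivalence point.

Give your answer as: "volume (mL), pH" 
V = 53.8 mL, pH = 8.15

(a) At equivalence: moles acid = moles base.
moles acid = 0.28 × 0.05 = 0.014 mol; V_NaOH = 0.014/0.26 = 0.05385 L = 53.8 mL.
(b) At equivalence, all acid → conjugate base A⁻ at [A⁻] = 0.014/0.1038 = 0.1348 M.
Kb = Kw/Ka = 1.0e-14/6.80e-04 = 1.471e-11; [OH⁻] = √(Kb·[A⁻]) = 1.408e-06; pOH = 5.85; pH = 14 − pOH = 8.15.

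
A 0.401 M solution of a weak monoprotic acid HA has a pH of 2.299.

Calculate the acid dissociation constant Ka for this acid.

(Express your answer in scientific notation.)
K_a = 6.37e-05

[H⁺] = 10^(−pH) = 10^(−2.299) = 5.023e-03 M. For HA ⇌ H⁺ + A⁻, Ka = x²/(C − x) = (5.023e-03)²/(0.401 − 5.023e-03) = 6.37e-05.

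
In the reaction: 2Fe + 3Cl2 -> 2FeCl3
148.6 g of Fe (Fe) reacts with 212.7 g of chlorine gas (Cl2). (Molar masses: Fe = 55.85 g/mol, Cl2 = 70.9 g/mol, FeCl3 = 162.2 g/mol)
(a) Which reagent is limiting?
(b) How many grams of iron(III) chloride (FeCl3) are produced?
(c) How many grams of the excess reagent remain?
(a) Cl2, (b) 324.4 g, (c) 36.9 g

Moles of Fe = 148.6 g ÷ 55.85 g/mol = 2.6607 mol
Moles of Cl2 = 212.7 g ÷ 70.9 g/mol = 3 mol
Moles ÷ coefficient: Fe: 2.6607/2 = 1.33, Cl2: 3/3 = 1
(a) Cl2 has the smaller value, so Cl2 is the limiting reagent.
(b) Moles of FeCl3 = 3 mol Cl2 × (2/3) = 2 mol; mass = 2 mol × 162.2 g/mol = 324.4 g
(c) Fe consumed = 3 × (2/3) = 2 mol; remaining = 2.6607 − 2 = 0.660698 mol; mass = 0.660698 mol × 55.85 g/mol = 36.9 g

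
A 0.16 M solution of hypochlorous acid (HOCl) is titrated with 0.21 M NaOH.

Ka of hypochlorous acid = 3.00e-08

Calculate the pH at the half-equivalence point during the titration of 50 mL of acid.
pH = pKa = 7.52

At the half-equivalence point, [HA] = [A⁻], so by Henderson–Hasselbalch pH = pKa + log(1) = pKa.
pKa = −log(3.00e-08) = 7.52.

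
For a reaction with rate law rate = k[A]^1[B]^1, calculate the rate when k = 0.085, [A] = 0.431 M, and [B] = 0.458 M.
0.01678 M/s

rate = k·[A]^1·[B]^1 = 0.085·(0.431)^1·(0.458)^1 = 0.085·0.431·0.458 = 0.01678 M/s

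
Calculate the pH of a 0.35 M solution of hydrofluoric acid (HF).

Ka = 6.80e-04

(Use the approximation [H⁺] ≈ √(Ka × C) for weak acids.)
pH = 1.81

[H⁺] = √(Ka × C) = √(6.80e-04 × 0.35) = 1.5427e-02. pH = -log(1.5427e-02)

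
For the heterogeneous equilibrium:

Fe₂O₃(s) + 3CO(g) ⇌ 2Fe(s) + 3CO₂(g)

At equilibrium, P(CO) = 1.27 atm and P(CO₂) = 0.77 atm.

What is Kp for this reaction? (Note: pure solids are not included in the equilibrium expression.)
K_p = 0.223

Solids (Fe₂O₃, Fe) are excluded.
Kp = P(CO₂)³/P(CO)³ = (0.77)³/(1.27)³ = 0.4565/2.048 = 0.223.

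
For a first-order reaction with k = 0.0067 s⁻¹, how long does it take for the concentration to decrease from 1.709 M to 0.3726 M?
227.34 s

From ln[A] = ln[A]₀ - k·t: t = ln([A]₀/[A])/k = ln(1.709/0.3726)/0.0067 = ln(4.5867)/0.0067 = 1.5232/0.0067 = 227.34 s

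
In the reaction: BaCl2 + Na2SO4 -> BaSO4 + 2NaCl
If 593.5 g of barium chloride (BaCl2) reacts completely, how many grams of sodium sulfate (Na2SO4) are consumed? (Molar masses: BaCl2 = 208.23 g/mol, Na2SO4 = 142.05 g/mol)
Moles of BaCl2 = 593.5 g ÷ 208.23 g/mol = 2.85021 mol
Mole ratio: 1 mol Na2SO4 / 1 mol BaCl2
Moles of Na2SO4 = 2.85021 × (1/1) = 2.85021 mol
Mass of Na2SO4 = 2.85021 mol × 142.05 g/mol = 404.9 g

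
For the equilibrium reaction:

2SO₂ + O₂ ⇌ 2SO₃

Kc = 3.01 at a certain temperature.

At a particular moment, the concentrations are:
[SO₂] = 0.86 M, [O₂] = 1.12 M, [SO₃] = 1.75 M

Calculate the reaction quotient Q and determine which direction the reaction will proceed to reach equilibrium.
Q = 3.697, Q > K, reaction proceeds reverse (toward reactants)

Q = ([SO₃]^2) / ([SO₂]^2 × [O₂])
  = ((1.75)^2) / ((0.86)^2·(1.12)) = 3.0625/0.82835 = 3.697
Since Q = 3.697 > Kc = 3.01, the reaction proceeds reverse (toward reactants) to reach equilibrium.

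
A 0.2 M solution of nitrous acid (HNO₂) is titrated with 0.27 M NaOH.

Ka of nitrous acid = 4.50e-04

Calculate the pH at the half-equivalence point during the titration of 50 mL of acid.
pH = pKa = 3.35

At the half-equivalence point, [HA] = [A⁻], so by Henderson–Hasselbalch pH = pKa + log(1) = pKa.
pKa = −log(4.50e-04) = 3.35.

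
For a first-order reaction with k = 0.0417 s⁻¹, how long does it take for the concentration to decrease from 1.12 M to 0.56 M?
16.62 s

From ln[A] = ln[A]₀ - k·t: t = ln([A]₀/[A])/k = ln(1.12/0.56)/0.0417 = ln(2.0000)/0.0417 = 0.6931/0.0417 = 16.62 s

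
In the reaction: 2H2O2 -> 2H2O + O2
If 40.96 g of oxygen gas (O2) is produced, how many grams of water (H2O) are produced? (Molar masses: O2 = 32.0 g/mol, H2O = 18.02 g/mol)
Moles of O2 = 40.96 g ÷ 32.0 g/mol = 1.28 mol
Mole ratio: 2 mol H2O / 1 mol O2
Moles of H2O = 1.28 × (2/1) = 2.56 mol
Mass of H2O = 2.56 mol × 18.02 g/mol = 46.13 g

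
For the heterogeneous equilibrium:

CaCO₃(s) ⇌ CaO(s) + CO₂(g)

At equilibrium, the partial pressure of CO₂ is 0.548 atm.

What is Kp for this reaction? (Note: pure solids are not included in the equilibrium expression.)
K_p = 0.548

Solids (CaCO₃, CaO) have activity 1 and are excluded.
Kp = P(CO₂) = 0.548.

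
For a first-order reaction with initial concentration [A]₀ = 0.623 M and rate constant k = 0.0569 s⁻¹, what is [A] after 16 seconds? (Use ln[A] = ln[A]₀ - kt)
0.2507 M

ln[A] = ln[A]₀ - k·t = ln(0.623) - (0.0569)·(16) = -0.4732 - 0.9104 = -1.3836
[A] = e^(-1.3836) = 0.2507 M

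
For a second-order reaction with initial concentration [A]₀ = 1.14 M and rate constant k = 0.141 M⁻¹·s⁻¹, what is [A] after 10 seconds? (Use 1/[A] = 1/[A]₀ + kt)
0.4372 M

1/[A] = 1/[A]₀ + k·t = 1/1.14 + (0.141)·(10) = 0.8772 + 1.4100 = 2.2872
[A] = 1/2.2872 = 0.4372 M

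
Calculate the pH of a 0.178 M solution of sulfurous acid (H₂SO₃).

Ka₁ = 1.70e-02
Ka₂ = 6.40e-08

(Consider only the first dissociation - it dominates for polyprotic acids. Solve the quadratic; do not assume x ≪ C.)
pH = 1.33

x² + Ka₁·x − Ka₁·C = 0 with Ka₁ = 1.70e-02, C = 0.178.
x = (−Ka₁ + √(Ka₁² + 4·Ka₁·C))/2 = 4.7162e-02 M, so pH = 1.33.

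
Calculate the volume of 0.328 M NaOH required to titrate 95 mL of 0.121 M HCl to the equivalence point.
V_{base} = 35.0 mL

At equivalence: moles acid = moles base.
moles HCl = 0.121 M × 0.095 L = 0.011495 mol
V_NaOH = 0.011495 mol ÷ 0.328 M = 0.03505 L = 35.0 mL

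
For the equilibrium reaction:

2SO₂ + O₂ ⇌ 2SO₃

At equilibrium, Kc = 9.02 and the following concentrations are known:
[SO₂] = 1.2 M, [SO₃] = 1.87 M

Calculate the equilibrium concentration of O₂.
[O₂] = 0.2692 M

Kc = ([SO₃]^2) / ([SO₂]^2 × [O₂]) = 9.02
[O₂]^1 = (product terms)/(Kc · other reactant terms) = 3.4969 / (9.02 · 1.44) = 0.26922
[O₂] = 0.2692 M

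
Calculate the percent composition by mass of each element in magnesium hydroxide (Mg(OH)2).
Mg: 41.68%, O: 54.86%, H: 3.46%

Molar mass of Mg(OH)2 = 58.33 g/mol
% Mg = (1 × 24.31) / 58.33 × 100% = 24.31 / 58.33 × 100% = 41.68%
% O = (2 × 16.0) / 58.33 × 100% = 32 / 58.33 × 100% = 54.86%
% H = (2 × 1.008) / 58.33 × 100% = 2.016 / 58.33 × 100% = 3.46%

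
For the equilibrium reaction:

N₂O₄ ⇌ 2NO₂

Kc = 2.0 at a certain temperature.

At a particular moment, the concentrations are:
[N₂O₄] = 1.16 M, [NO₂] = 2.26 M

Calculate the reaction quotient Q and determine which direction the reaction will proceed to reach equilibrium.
Q = 4.403, Q > K, reaction proceeds reverse (toward reactants)

Q = ([NO₂]^2) / ([N₂O₄])
  = ((2.26)^2) / ((1.16)) = 5.1076/1.16 = 4.403
Since Q = 4.403 > Kc = 2.0, the reaction proceeds reverse (toward reactants) to reach equilibrium.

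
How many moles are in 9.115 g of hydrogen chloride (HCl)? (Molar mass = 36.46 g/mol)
Moles = 9.115 g ÷ 36.46 g/mol = 0.25 mol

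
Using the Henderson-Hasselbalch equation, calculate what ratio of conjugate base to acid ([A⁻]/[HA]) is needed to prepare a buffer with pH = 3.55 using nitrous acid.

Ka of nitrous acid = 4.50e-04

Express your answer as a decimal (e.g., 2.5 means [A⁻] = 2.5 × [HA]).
[A⁻]/[HA] = 1.597

pKa = −log(4.50e-04) = 3.3468. pH = pKa + log([A⁻]/[HA]). 3.55 = 3.3468 + log(ratio). log(ratio) = 3.55 − 3.3468 = 0.2032. ratio = 10^(0.2032) = 1.597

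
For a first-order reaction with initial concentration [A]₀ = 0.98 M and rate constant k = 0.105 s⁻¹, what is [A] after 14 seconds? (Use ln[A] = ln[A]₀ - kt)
0.2253 M

ln[A] = ln[A]₀ - k·t = ln(0.98) - (0.105)·(14) = -0.0202 - 1.4700 = -1.4902
[A] = e^(-1.4902) = 0.2253 M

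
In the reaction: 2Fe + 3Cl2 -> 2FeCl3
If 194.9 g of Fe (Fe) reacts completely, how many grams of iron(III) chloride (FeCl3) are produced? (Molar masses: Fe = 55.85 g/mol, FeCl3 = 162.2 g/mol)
Moles of Fe = 194.9 g ÷ 55.85 g/mol = 3.4897 mol
Mole ratio: 2 mol FeCl3 / 2 mol Fe
Moles of FeCl3 = 3.4897 × (2/2) = 3.4897 mol
Mass of FeCl3 = 3.4897 mol × 162.2 g/mol = 566 g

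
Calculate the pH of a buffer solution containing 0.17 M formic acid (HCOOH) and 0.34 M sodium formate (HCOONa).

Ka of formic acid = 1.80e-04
pH = 4.05

pKa = -log(1.80e-04) = 3.74. pH = pKa + log([A⁻]/[HA]) = 3.74 + log(0.34/0.17)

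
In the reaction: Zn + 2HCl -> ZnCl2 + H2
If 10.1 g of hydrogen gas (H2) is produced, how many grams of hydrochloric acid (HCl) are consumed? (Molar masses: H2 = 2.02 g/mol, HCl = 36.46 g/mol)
Moles of H2 = 10.1 g ÷ 2.02 g/mol = 5 mol
Mole ratio: 2 mol HCl / 1 mol H2
Moles of HCl = 5 × (2/1) = 10 mol
Mass of HCl = 10 mol × 36.46 g/mol = 364.6 g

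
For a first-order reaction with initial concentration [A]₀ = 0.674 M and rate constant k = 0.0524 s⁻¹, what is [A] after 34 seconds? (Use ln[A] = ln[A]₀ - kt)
0.1135 M

ln[A] = ln[A]₀ - k·t = ln(0.674) - (0.0524)·(34) = -0.3945 - 1.7816 = -2.1761
[A] = e^(-2.1761) = 0.1135 M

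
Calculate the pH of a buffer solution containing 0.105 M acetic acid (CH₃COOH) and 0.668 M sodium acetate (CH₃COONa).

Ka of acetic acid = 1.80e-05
pH = 5.55

pKa = -log(1.80e-05) = 4.74. pH = pKa + log([A⁻]/[HA]) = 4.74 + log(0.668/0.105)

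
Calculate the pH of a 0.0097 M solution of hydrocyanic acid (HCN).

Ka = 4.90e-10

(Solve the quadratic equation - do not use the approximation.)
pH = 5.66

x² + Ka×x - Ka×C = 0. Using quadratic formula: [H⁺] = 2.1799e-06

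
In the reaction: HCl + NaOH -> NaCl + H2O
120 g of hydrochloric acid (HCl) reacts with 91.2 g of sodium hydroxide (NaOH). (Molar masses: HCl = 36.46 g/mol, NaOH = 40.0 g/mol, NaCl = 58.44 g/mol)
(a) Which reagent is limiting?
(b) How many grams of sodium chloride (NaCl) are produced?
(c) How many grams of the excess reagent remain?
(a) NaOH, (b) 133.2 g, (c) 36.87 g

Moles of HCl = 120 g ÷ 36.46 g/mol = 3.29128 mol
Moles of NaOH = 91.2 g ÷ 40.0 g/mol = 2.28 mol
Moles ÷ coefficient: HCl: 3.29128/1 = 3.291, NaOH: 2.28/1 = 2.28
(a) NaOH has the smaller value, so NaOH is the limiting reagent.
(b) Moles of NaCl = 2.28 mol NaOH × (1/1) = 2.28 mol; mass = 2.28 mol × 58.44 g/mol = 133.2 g
(c) HCl consumed = 2.28 × (1/1) = 2.28 mol; remaining = 3.29128 − 2.28 = 1.01128 mol; mass = 1.01128 mol × 36.46 g/mol = 36.87 g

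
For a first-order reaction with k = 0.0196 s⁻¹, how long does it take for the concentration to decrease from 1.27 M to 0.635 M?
35.36 s

From ln[A] = ln[A]₀ - k·t: t = ln([A]₀/[A])/k = ln(1.27/0.635)/0.0196 = ln(2.0000)/0.0196 = 0.6931/0.0196 = 35.36 s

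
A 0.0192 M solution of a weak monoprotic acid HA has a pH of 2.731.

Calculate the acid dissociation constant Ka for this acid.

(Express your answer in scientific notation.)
K_a = 1.99e-04

[H⁺] = 10^(−pH) = 10^(−2.731) = 1.858e-03 M. For HA ⇌ H⁺ + A⁻, Ka = x²/(C − x) = (1.858e-03)²/(0.0192 − 1.858e-03) = 1.99e-04.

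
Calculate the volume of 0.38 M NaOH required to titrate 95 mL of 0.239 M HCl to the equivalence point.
V_{base} = 59.8 mL

At equivalence: moles acid = moles base.
moles HCl = 0.239 M × 0.095 L = 0.022705 mol
V_NaOH = 0.022705 mol ÷ 0.38 M = 0.05975 L = 59.8 mL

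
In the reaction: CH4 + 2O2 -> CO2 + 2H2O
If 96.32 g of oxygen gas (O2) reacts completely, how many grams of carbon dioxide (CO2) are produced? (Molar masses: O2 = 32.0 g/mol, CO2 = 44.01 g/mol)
Moles of O2 = 96.32 g ÷ 32.0 g/mol = 3.01 mol
Mole ratio: 1 mol CO2 / 2 mol O2
Moles of CO2 = 3.01 × (1/2) = 1.505 mol
Mass of CO2 = 1.505 mol × 44.01 g/mol = 66.24 g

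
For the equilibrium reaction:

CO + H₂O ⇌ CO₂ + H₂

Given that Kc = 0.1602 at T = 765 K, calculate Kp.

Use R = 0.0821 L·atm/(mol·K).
K_p = 0.1602

Δn = (moles gaseous products) − (moles gaseous reactants) = 0
T = 765 K; RT = 0.0821 × 765 = 62.8065
Kp = Kc·(RT)^Δn = 0.1602 × (62.8065)^0 = 0.1602 × 1 = 0.1602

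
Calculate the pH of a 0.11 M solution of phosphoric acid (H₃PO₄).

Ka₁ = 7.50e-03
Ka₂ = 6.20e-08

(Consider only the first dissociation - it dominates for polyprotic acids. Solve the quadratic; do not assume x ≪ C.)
pH = 1.60

x² + Ka₁·x − Ka₁·C = 0 with Ka₁ = 7.50e-03, C = 0.11.
x = (−Ka₁ + √(Ka₁² + 4·Ka₁·C))/2 = 2.5217e-02 M, so pH = 1.60.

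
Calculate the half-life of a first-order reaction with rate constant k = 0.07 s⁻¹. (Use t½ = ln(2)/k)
9.90 s

t½ = ln(2)/k = 0.6931/0.07 = 9.90 s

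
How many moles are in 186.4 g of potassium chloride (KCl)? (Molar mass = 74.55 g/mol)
Moles = 186.4 g ÷ 74.55 g/mol = 2.5 mol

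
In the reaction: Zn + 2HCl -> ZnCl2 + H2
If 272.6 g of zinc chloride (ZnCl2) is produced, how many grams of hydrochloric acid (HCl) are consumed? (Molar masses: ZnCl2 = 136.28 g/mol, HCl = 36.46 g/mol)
Moles of ZnCl2 = 272.6 g ÷ 136.28 g/mol = 2.00029 mol
Mole ratio: 2 mol HCl / 1 mol ZnCl2
Moles of HCl = 2.00029 × (2/1) = 4.00059 mol
Mass of HCl = 4.00059 mol × 36.46 g/mol = 145.9 g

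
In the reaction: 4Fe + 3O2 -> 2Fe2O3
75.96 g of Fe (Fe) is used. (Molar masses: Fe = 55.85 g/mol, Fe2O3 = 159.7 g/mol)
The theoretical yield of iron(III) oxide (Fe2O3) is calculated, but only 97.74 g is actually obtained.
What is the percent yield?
Moles of Fe = 75.96 g ÷ 55.85 g/mol = 1.36007 mol
Mole ratio: 2 mol Fe2O3 / 4 mol Fe
Moles of Fe2O3 = 1.36007 × (2/4) = 0.680036 mol
Theoretical yield = 0.680036 mol × 159.7 g/mol = 108.6 g
Actual yield = 97.74 g
Percent yield = (97.74 / 108.6) × 100% = 90.0%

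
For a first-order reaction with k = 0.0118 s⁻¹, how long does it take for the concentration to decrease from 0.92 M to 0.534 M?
46.10 s

From ln[A] = ln[A]₀ - k·t: t = ln([A]₀/[A])/k = ln(0.92/0.534)/0.0118 = ln(1.7228)/0.0118 = 0.5440/0.0118 = 46.10 s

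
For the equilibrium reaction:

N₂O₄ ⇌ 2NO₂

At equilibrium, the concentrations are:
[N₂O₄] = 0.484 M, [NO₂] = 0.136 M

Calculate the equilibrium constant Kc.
K_c = 0.0382

Kc = ([NO₂]^2) / ([N₂O₄])
   = ((0.136)^2) / ((0.484))
   = 0.018496 / 0.484 = 0.0382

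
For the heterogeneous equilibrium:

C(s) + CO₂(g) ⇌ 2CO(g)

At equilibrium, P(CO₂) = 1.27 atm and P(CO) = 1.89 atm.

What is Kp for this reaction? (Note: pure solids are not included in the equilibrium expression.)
K_p = 2.813

Solid C is excluded.
Kp = P(CO)²/P(CO₂) = (1.89)²/1.27 = 3.572/1.27 = 2.813.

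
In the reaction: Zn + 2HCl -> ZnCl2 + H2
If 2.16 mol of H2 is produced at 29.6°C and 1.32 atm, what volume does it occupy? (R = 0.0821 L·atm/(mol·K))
T = 29.6°C + 273.15 = 302.75 K
V = nRT/P = (2.16 × 0.0821 × 302.75) / 1.32
V = 40.67 L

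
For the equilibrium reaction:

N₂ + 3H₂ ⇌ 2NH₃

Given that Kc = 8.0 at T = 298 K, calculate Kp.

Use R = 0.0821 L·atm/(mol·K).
K_p = 0.0134

Δn = (moles gaseous products) − (moles gaseous reactants) = -2
T = 298 K; RT = 0.0821 × 298 = 24.4658
Kp = Kc·(RT)^Δn = 8.0 × (24.4658)^-2 = 8.0 × 0.00167063 = 0.0134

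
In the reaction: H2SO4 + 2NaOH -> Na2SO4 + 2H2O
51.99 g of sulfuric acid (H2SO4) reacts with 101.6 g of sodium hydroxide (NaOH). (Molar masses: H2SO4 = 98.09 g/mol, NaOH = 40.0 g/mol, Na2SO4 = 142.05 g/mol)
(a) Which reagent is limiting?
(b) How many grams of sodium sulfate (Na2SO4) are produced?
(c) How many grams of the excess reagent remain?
(a) H2SO4, (b) 75.29 g, (c) 59.2 g

Moles of H2SO4 = 51.99 g ÷ 98.09 g/mol = 0.530023 mol
Moles of NaOH = 101.6 g ÷ 40.0 g/mol = 2.54 mol
Moles ÷ coefficient: H2SO4: 0.530023/1 = 0.53, NaOH: 2.54/2 = 1.27
(a) H2SO4 has the smaller value, so H2SO4 is the limiting reagent.
(b) Moles of Na2SO4 = 0.530023 mol H2SO4 × (1/1) = 0.530023 mol; mass = 0.530023 mol × 142.05 g/mol = 75.29 g
(c) NaOH consumed = 0.530023 × (2/1) = 1.06005 mol; remaining = 2.54 − 1.06005 = 1.47995 mol; mass = 1.47995 mol × 40.0 g/mol = 59.2 g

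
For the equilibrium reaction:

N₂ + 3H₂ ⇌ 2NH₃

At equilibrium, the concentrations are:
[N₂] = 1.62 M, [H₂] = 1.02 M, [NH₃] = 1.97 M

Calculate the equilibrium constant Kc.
K_c = 2.2574

Kc = ([NH₃]^2) / ([N₂] × [H₂]^3)
   = ((1.97)^2) / ((1.62)·(1.02)^3)
   = 3.8809 / 1.7192 = 2.2574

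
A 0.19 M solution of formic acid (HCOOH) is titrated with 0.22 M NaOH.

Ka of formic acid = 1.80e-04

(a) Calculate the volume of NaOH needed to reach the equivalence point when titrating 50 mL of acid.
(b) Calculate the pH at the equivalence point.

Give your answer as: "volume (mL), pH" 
V = 43.2 mL, pH = 8.38

(a) At equivalence: moles acid = moles base.
moles acid = 0.19 × 0.05 = 0.0095 mol; V_NaOH = 0.0095/0.22 = 0.04318 L = 43.2 mL.
(b) At equivalence, all acid → conjugate base A⁻ at [A⁻] = 0.0095/0.09318 = 0.102 M.
Kb = Kw/Ka = 1.0e-14/1.80e-04 = 5.556e-11; [OH⁻] = √(Kb·[A⁻]) = 2.380e-06; pOH = 5.62; pH = 14 − pOH = 8.38.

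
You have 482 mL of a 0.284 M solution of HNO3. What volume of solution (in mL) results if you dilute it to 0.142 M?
Using M₁V₁ = M₂V₂:
0.284 × 482 = 0.142 × V₂
V₂ = (0.284 × 482) / 0.142 = 964 mL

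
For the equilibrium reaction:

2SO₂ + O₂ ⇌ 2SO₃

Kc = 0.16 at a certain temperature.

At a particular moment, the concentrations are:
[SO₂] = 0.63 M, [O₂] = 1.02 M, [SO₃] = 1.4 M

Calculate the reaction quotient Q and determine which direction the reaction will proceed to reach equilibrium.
Q = 4.841, Q > K, reaction proceeds reverse (toward reactants)

Q = ([SO₃]^2) / ([SO₂]^2 × [O₂])
  = ((1.4)^2) / ((0.63)^2·(1.02)) = 1.96/0.40484 = 4.841
Since Q = 4.841 > Kc = 0.16, the reaction proceeds reverse (toward reactants) to reach equilibrium.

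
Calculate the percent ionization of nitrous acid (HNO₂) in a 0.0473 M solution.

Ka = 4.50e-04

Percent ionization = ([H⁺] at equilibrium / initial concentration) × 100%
Percent ionization = 9.29%

Let x = [H⁺]. Ka = x²/(C - x) ⇒ x² + (4.50e-04)x - (4.50e-04)(0.0473) = 0. x = 4.3941e-03. Percent = (4.3941e-03/0.0473) × 100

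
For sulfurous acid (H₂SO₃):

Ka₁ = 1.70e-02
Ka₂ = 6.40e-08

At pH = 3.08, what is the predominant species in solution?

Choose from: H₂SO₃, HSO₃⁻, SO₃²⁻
HSO₃⁻

pKa1 = 1.77, pKa2 = 7.19. Each pKa is the crossover between adjacent species; pH = 3.08 lies in the region where HSO₃⁻ predominates.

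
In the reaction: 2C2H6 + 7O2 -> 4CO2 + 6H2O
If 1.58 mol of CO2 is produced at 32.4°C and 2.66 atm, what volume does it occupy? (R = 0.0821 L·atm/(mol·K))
T = 32.4°C + 273.15 = 305.55 K
V = nRT/P = (1.58 × 0.0821 × 305.55) / 2.66
V = 14.90 L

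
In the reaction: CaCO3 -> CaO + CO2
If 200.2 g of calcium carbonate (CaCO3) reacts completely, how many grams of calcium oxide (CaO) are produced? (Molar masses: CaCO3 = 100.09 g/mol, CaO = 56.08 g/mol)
Moles of CaCO3 = 200.2 g ÷ 100.09 g/mol = 2.0002 mol
Mole ratio: 1 mol CaO / 1 mol CaCO3
Moles of CaO = 2.0002 × (1/1) = 2.0002 mol
Mass of CaO = 2.0002 mol × 56.08 g/mol = 112.2 g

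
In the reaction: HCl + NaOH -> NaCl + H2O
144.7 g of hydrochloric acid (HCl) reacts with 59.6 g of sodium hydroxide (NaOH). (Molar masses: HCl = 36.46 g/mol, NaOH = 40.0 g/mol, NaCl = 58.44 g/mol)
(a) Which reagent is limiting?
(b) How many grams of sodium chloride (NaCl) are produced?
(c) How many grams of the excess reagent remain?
(a) NaOH, (b) 87.08 g, (c) 90.37 g

Moles of HCl = 144.7 g ÷ 36.46 g/mol = 3.96873 mol
Moles of NaOH = 59.6 g ÷ 40.0 g/mol = 1.49 mol
Moles ÷ coefficient: HCl: 3.96873/1 = 3.969, NaOH: 1.49/1 = 1.49
(a) NaOH has the smaller value, so NaOH is the limiting reagent.
(b) Moles of NaCl = 1.49 mol NaOH × (1/1) = 1.49 mol; mass = 1.49 mol × 58.44 g/mol = 87.08 g
(c) HCl consumed = 1.49 × (1/1) = 1.49 mol; remaining = 3.96873 − 1.49 = 2.47873 mol; mass = 2.47873 mol × 36.46 g/mol = 90.37 g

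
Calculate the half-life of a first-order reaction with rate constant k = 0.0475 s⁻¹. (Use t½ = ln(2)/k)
14.59 s

t½ = ln(2)/k = 0.6931/0.0475 = 14.59 s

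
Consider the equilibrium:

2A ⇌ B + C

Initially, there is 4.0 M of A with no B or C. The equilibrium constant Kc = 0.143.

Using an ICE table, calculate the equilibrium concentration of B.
[B] = 0.861 M

ICE: [A] = 4.0 − 2x, [B] = [C] = x.
Kc = x²/(4.0 − 2x)² = 0.143 ⇒ √Kc = x/(4.0 − 2x).
x = √0.143·4.0/(1 + 2√0.143) = 0.37815·4.0/1.7563 = 0.86125.
[B] = x = 0.861 M.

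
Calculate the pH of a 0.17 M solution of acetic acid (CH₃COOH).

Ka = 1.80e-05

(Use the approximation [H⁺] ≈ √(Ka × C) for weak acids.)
pH = 2.76

[H⁺] = √(Ka × C) = √(1.80e-05 × 0.17) = 1.7493e-03. pH = -log(1.7493e-03)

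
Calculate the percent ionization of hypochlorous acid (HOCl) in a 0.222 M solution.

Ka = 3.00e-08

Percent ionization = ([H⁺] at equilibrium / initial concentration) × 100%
Percent ionization = 0.0368%

Let x = [H⁺]. Ka = x²/(C - x) ⇒ x² + (3.00e-08)x - (3.00e-08)(0.222) = 0. x = 8.1594e-05. Percent = (8.1594e-05/0.222) × 100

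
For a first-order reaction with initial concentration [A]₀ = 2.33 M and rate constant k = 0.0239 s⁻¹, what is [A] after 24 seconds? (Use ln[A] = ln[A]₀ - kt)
1.3129 M

ln[A] = ln[A]₀ - k·t = ln(2.33) - (0.0239)·(24) = 0.8459 - 0.5736 = 0.2723
[A] = e^(0.2723) = 1.3129 M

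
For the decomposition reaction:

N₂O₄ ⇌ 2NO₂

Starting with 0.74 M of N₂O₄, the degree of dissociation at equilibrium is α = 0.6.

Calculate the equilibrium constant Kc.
K_c = 2.6640

x = α·[A]₀ = 0.6 × 0.74 = 0.444 M dissociated.
At eq: [N₂O₄] = 0.74 − 0.444 = 0.296 M; [NO₂] = 2x = 0.888 M.
Kc = [NO₂]²/[N₂O₄] = (0.888)²/0.296 = 2.664.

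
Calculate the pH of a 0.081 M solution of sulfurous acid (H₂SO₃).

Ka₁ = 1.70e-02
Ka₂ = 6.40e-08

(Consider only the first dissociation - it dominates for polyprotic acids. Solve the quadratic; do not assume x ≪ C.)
pH = 1.53

x² + Ka₁·x − Ka₁·C = 0 with Ka₁ = 1.70e-02, C = 0.081.
x = (−Ka₁ + √(Ka₁² + 4·Ka₁·C))/2 = 2.9569e-02 M, so pH = 1.53.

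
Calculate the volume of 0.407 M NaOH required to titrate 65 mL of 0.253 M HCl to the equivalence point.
V_{base} = 40.4 mL

At equivalence: moles acid = moles base.
moles HCl = 0.253 M × 0.065 L = 0.016445 mol
V_NaOH = 0.016445 mol ÷ 0.407 M = 0.04041 L = 40.4 mL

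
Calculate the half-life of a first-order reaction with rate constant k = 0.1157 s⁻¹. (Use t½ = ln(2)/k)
5.99 s

t½ = ln(2)/k = 0.6931/0.1157 = 5.99 s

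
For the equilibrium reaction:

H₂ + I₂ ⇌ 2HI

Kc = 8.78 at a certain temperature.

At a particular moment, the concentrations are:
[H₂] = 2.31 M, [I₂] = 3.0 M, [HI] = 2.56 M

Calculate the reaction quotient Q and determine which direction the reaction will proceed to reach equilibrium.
Q = 0.946, Q < K, reaction proceeds forward (toward products)

Q = ([HI]^2) / ([H₂] × [I₂])
  = ((2.56)^2) / ((2.31)·(3.0)) = 6.5536/6.93 = 0.9457
Since Q = 0.9457 < Kc = 8.78, the reaction proceeds forward (toward products) to reach equilibrium.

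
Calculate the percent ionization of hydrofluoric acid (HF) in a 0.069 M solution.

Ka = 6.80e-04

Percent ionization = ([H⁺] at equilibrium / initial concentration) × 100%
Percent ionization = 9.45%

Let x = [H⁺]. Ka = x²/(C - x) ⇒ x² + (6.80e-04)x - (6.80e-04)(0.069) = 0. x = 6.5183e-03. Percent = (6.5183e-03/0.069) × 100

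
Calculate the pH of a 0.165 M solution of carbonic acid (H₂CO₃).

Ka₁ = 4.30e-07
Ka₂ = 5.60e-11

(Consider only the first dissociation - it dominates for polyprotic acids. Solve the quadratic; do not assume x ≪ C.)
pH = 3.57

x² + Ka₁·x − Ka₁·C = 0 with Ka₁ = 4.30e-07, C = 0.165.
x = (−Ka₁ + √(Ka₁² + 4·Ka₁·C))/2 = 2.6615e-04 M, so pH = 3.57.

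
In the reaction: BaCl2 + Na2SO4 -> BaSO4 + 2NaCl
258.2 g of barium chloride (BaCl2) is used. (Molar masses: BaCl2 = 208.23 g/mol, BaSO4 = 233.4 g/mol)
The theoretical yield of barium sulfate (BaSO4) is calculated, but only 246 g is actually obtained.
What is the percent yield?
Moles of BaCl2 = 258.2 g ÷ 208.23 g/mol = 1.23998 mol
Mole ratio: 1 mol BaSO4 / 1 mol BaCl2
Moles of BaSO4 = 1.23998 × (1/1) = 1.23998 mol
Theoretical yield = 1.23998 mol × 233.4 g/mol = 289.41 g
Actual yield = 246 g
Percent yield = (246 / 289.41) × 100% = 85.0%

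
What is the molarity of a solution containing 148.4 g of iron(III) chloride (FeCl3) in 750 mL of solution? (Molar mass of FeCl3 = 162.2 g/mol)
Moles of FeCl3 = 148.4 g ÷ 162.2 g/mol = 0.91492 mol
Volume = 750 mL = 0.75 L
Molarity = 0.91492 mol ÷ 0.75 L = 1.22 M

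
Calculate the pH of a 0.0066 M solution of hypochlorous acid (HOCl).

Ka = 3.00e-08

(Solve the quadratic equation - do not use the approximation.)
pH = 4.85

x² + Ka×x - Ka×C = 0. Using quadratic formula: [H⁺] = 1.4056e-05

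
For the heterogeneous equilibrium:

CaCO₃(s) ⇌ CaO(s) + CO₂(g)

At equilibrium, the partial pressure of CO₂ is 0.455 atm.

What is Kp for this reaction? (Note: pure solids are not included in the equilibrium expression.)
K_p = 0.455

Solids (CaCO₃, CaO) have activity 1 and are excluded.
Kp = P(CO₂) = 0.455.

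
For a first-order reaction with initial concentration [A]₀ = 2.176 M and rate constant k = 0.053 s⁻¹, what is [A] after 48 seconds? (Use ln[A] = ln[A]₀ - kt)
0.1709 M

ln[A] = ln[A]₀ - k·t = ln(2.176) - (0.053)·(48) = 0.7775 - 2.5440 = -1.7665
[A] = e^(-1.7665) = 0.1709 M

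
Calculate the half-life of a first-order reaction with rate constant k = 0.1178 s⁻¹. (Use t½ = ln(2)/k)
5.88 s

t½ = ln(2)/k = 0.6931/0.1178 = 5.88 s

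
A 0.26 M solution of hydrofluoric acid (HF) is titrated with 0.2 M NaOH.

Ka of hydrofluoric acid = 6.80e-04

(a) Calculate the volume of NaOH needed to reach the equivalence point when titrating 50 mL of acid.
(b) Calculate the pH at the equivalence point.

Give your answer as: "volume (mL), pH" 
V = 65.0 mL, pH = 8.11

(a) At equivalence: moles acid = moles base.
moles acid = 0.26 × 0.05 = 0.013 mol; V_NaOH = 0.013/0.2 = 0.065 L = 65.0 mL.
(b) At equivalence, all acid → conjugate base A⁻ at [A⁻] = 0.013/0.115 = 0.113 M.
Kb = Kw/Ka = 1.0e-14/6.80e-04 = 1.471e-11; [OH⁻] = √(Kb·[A⁻]) = 1.289e-06; pOH = 5.89; pH = 14 − pOH = 8.11.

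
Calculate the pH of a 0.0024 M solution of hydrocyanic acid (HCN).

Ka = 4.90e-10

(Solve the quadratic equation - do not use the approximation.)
pH = 5.96

x² + Ka×x - Ka×C = 0. Using quadratic formula: [H⁺] = 1.0842e-06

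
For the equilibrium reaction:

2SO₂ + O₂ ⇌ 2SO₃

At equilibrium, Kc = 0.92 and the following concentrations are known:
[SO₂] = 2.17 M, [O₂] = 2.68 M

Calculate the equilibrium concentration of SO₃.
[SO₃] = 3.4074 M

Kc = ([SO₃]^2) / ([SO₂]^2 × [O₂]) = 0.92
[SO₃]^2 = Kc · (reactant terms)/(other product terms) = 0.92 · 12.62 / 1 = 11.61
[SO₃] = (11.61)^(1/2) = 3.4074 M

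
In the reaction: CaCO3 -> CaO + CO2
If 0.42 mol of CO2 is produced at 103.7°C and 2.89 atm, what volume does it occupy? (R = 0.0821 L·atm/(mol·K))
T = 103.7°C + 273.15 = 376.85 K
V = nRT/P = (0.42 × 0.0821 × 376.85) / 2.89
V = 4.50 L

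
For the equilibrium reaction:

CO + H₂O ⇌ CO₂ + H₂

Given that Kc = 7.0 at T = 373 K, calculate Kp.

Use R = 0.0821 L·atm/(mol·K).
K_p = 7.0000

Δn = (moles gaseous products) − (moles gaseous reactants) = 0
T = 373 K; RT = 0.0821 × 373 = 30.6233
Kp = Kc·(RT)^Δn = 7.0 × (30.6233)^0 = 7.0 × 1 = 7.0000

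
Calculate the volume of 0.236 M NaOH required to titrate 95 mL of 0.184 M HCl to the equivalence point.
V_{base} = 74.1 mL

At equivalence: moles acid = moles base.
moles HCl = 0.184 M × 0.095 L = 0.01748 mol
V_NaOH = 0.01748 mol ÷ 0.236 M = 0.07407 L = 74.1 mL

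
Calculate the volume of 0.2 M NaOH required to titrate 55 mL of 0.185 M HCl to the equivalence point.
V_{base} = 50.9 mL

At equivalence: moles acid = moles base.
moles HCl = 0.185 M × 0.055 L = 0.010175 mol
V_NaOH = 0.010175 mol ÷ 0.2 M = 0.05087 L = 50.9 mL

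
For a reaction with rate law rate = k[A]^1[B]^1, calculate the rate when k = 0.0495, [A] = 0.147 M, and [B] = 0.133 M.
0.0009678 M/s

rate = k·[A]^1·[B]^1 = 0.0495·(0.147)^1·(0.133)^1 = 0.0495·0.147·0.133 = 0.0009678 M/s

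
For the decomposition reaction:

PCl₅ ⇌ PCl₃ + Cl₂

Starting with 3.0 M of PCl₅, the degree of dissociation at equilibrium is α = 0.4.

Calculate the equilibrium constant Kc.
K_c = 0.8000

x = α·[A]₀ = 0.4 × 3.0 = 1.2 M dissociated.
At eq: [PCl₅] = 3.0 − 1.2 = 1.8 M; [PCl₃] = [Cl₂] = x = 1.2 M.
Kc = [PCl₃][Cl₂]/[PCl₅] = (1.2)²/1.8 = 0.8.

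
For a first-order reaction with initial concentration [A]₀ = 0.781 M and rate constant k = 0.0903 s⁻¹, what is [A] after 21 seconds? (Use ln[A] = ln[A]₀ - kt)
0.1172 M

ln[A] = ln[A]₀ - k·t = ln(0.781) - (0.0903)·(21) = -0.2472 - 1.8963 = -2.1435
[A] = e^(-2.1435) = 0.1172 M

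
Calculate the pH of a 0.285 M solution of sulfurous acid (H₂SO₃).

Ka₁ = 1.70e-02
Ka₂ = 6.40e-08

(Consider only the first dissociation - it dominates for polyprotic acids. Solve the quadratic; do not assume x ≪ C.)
pH = 1.21

x² + Ka₁·x − Ka₁·C = 0 with Ka₁ = 1.70e-02, C = 0.285.
x = (−Ka₁ + √(Ka₁² + 4·Ka₁·C))/2 = 6.1623e-02 M, so pH = 1.21.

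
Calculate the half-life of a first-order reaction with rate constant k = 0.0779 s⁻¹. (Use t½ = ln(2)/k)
8.90 s

t½ = ln(2)/k = 0.6931/0.0779 = 8.90 s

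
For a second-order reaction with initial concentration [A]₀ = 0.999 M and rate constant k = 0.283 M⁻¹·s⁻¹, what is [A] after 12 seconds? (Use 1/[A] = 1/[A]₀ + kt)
0.2274 M

1/[A] = 1/[A]₀ + k·t = 1/0.999 + (0.283)·(12) = 1.0010 + 3.3960 = 4.3970
[A] = 1/4.3970 = 0.2274 M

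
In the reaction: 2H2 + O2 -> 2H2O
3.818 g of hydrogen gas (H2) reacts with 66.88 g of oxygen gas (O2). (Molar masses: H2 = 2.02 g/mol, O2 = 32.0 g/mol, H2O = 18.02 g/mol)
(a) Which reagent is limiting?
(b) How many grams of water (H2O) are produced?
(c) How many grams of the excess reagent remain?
(a) H2, (b) 34.06 g, (c) 36.64 g

Moles of H2 = 3.818 g ÷ 2.02 g/mol = 1.8901 mol
Moles of O2 = 66.88 g ÷ 32.0 g/mol = 2.09 mol
Moles ÷ coefficient: H2: 1.8901/2 = 0.945, O2: 2.09/1 = 2.09
(a) H2 has the smaller value, so H2 is the limiting reagent.
(b) Moles of H2O = 1.8901 mol H2 × (2/2) = 1.8901 mol; mass = 1.8901 mol × 18.02 g/mol = 34.06 g
(c) O2 consumed = 1.8901 × (1/2) = 0.94505 mol; remaining = 2.09 − 0.94505 = 1.14495 mol; mass = 1.14495 mol × 32.0 g/mol = 36.64 g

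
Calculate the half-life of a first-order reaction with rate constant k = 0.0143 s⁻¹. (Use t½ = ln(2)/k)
48.47 s

t½ = ln(2)/k = 0.6931/0.0143 = 48.47 s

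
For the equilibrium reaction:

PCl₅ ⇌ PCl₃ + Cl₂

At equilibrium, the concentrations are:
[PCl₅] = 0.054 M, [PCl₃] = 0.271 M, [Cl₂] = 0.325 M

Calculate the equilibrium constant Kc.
K_c = 1.6310

Kc = ([PCl₃] × [Cl₂]) / ([PCl₅])
   = ((0.271)·(0.325)) / ((0.054))
   = 0.088075 / 0.054 = 1.6310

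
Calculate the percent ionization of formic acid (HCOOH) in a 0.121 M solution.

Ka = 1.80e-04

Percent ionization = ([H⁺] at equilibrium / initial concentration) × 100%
Percent ionization = 3.78%

Let x = [H⁺]. Ka = x²/(C - x) ⇒ x² + (1.80e-04)x - (1.80e-04)(0.121) = 0. x = 4.5778e-03. Percent = (4.5778e-03/0.121) × 100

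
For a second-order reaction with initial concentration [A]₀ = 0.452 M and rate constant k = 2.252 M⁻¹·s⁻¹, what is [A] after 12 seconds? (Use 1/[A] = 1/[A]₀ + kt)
0.0342 M

1/[A] = 1/[A]₀ + k·t = 1/0.452 + (2.252)·(12) = 2.2124 + 27.0240 = 29.2364
[A] = 1/29.2364 = 0.0342 M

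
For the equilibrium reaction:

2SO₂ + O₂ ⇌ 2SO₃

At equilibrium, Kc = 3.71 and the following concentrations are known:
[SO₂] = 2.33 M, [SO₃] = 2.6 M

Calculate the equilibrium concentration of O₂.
[O₂] = 0.3356 M

Kc = ([SO₃]^2) / ([SO₂]^2 × [O₂]) = 3.71
[O₂]^1 = (product terms)/(Kc · other reactant terms) = 6.76 / (3.71 · 5.4289) = 0.33563
[O₂] = 0.3356 M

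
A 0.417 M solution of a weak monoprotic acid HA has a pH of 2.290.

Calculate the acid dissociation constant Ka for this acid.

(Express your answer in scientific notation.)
K_a = 6.39e-05

[H⁺] = 10^(−pH) = 10^(−2.290) = 5.129e-03 M. For HA ⇌ H⁺ + A⁻, Ka = x²/(C − x) = (5.129e-03)²/(0.417 − 5.129e-03) = 6.39e-05.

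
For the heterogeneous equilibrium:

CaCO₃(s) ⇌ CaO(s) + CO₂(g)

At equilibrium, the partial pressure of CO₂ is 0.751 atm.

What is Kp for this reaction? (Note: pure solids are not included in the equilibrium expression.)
K_p = 0.751

Solids (CaCO₃, CaO) have activity 1 and are excluded.
Kp = P(CO₂) = 0.751.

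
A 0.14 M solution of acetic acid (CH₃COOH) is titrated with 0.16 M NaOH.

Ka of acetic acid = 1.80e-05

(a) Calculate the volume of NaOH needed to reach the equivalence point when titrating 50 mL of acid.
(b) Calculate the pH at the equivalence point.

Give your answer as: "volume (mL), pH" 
V = 43.8 mL, pH = 8.81

(a) At equivalence: moles acid = moles base.
moles acid = 0.14 × 0.05 = 0.007 mol; V_NaOH = 0.007/0.16 = 0.04375 L = 43.8 mL.
(b) At equivalence, all acid → conjugate base A⁻ at [A⁻] = 0.007/0.09375 = 0.07467 M.
Kb = Kw/Ka = 1.0e-14/1.80e-05 = 5.556e-10; [OH⁻] = √(Kb·[A⁻]) = 6.441e-06; pOH = 5.19; pH = 14 − pOH = 8.81.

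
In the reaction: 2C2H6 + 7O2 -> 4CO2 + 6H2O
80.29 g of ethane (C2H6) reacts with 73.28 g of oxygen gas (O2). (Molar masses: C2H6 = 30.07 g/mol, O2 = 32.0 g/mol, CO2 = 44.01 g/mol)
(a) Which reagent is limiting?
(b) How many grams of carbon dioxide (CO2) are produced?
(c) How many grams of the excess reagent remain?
(a) O2, (b) 57.59 g, (c) 60.62 g

Moles of C2H6 = 80.29 g ÷ 30.07 g/mol = 2.6701 mol
Moles of O2 = 73.28 g ÷ 32.0 g/mol = 2.29 mol
Moles ÷ coefficient: C2H6: 2.6701/2 = 1.335, O2: 2.29/7 = 0.3271
(a) O2 has the smaller value, so O2 is the limiting reagent.
(b) Moles of CO2 = 2.29 mol O2 × (4/7) = 1.30857 mol; mass = 1.30857 mol × 44.01 g/mol = 57.59 g
(c) C2H6 consumed = 2.29 × (2/7) = 0.654286 mol; remaining = 2.6701 − 0.654286 = 2.01582 mol; mass = 2.01582 mol × 30.07 g/mol = 60.62 g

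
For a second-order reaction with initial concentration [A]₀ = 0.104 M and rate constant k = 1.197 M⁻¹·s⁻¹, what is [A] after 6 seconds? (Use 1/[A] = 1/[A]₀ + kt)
0.0595 M

1/[A] = 1/[A]₀ + k·t = 1/0.104 + (1.197)·(6) = 9.6154 + 7.1820 = 16.7974
[A] = 1/16.7974 = 0.0595 M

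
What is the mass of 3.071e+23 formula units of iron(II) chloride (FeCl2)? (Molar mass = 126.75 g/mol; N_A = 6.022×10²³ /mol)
Moles = 3.071e+23 ÷ 6.022×10²³ = 0.509963 mol
Mass = 0.509963 mol × 126.75 g/mol = 64.64 g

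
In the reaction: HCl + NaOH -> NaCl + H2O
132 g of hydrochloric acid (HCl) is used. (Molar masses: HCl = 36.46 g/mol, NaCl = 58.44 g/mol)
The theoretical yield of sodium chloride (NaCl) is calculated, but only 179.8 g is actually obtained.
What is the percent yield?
Moles of HCl = 132 g ÷ 36.46 g/mol = 3.62041 mol
Mole ratio: 1 mol NaCl / 1 mol HCl
Moles of NaCl = 3.62041 × (1/1) = 3.62041 mol
Theoretical yield = 3.62041 mol × 58.44 g/mol = 211.58 g
Actual yield = 179.8 g
Percent yield = (179.8 / 211.58) × 100% = 85.0%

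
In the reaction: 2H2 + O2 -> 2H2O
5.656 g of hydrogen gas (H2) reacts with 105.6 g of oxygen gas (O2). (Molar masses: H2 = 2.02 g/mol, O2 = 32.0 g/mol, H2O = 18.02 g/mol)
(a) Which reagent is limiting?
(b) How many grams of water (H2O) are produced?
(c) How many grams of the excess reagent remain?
(a) H2, (b) 50.46 g, (c) 60.8 g

Moles of H2 = 5.656 g ÷ 2.02 g/mol = 2.8 mol
Moles of O2 = 105.6 g ÷ 32.0 g/mol = 3.3 mol
Moles ÷ coefficient: H2: 2.8/2 = 1.4, O2: 3.3/1 = 3.3
(a) H2 has the smaller value, so H2 is the limiting reagent.
(b) Moles of H2O = 2.8 mol H2 × (2/2) = 2.8 mol; mass = 2.8 mol × 18.02 g/mol = 50.46 g
(c) O2 consumed = 2.8 × (1/2) = 1.4 mol; remaining = 3.3 − 1.4 = 1.9 mol; mass = 1.9 mol × 32.0 g/mol = 60.8 g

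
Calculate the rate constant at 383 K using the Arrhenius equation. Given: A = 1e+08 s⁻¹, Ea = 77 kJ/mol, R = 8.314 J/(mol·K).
3.15e-03 s⁻¹

k = A·exp(-Ea/(R·T)) = 1e+08·exp(-77000/(8.314·383)) = 1e+08·exp(-24.1814) = 1e+08·3.1488e-11 = 3.15e-03 s⁻¹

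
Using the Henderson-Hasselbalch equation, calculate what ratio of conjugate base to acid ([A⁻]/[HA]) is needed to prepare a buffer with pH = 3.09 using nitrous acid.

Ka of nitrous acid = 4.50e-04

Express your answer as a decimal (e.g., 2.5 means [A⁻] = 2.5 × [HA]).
[A⁻]/[HA] = 0.554

pKa = −log(4.50e-04) = 3.3468. pH = pKa + log([A⁻]/[HA]). 3.09 = 3.3468 + log(ratio). log(ratio) = 3.09 − 3.3468 = -0.2568. ratio = 10^(-0.2568) = 0.554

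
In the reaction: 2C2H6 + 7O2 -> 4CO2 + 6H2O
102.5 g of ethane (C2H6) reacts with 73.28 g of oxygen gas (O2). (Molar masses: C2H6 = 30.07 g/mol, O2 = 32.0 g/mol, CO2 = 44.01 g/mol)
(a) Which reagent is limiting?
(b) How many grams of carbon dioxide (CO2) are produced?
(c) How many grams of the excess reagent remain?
(a) O2, (b) 57.59 g, (c) 82.83 g

Moles of C2H6 = 102.5 g ÷ 30.07 g/mol = 3.40871 mol
Moles of O2 = 73.28 g ÷ 32.0 g/mol = 2.29 mol
Moles ÷ coefficient: C2H6: 3.40871/2 = 1.704, O2: 2.29/7 = 0.3271
(a) O2 has the smaller value, so O2 is the limiting reagent.
(b) Moles of CO2 = 2.29 mol O2 × (4/7) = 1.30857 mol; mass = 1.30857 mol × 44.01 g/mol = 57.59 g
(c) C2H6 consumed = 2.29 × (2/7) = 0.654286 mol; remaining = 3.40871 − 0.654286 = 2.75443 mol; mass = 2.75443 mol × 30.07 g/mol = 82.83 g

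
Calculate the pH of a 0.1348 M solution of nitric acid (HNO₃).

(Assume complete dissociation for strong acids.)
pH = 0.87

[H⁺] = 0.1348 M for strong acid. pH = -log[H⁺] = -log(0.1348)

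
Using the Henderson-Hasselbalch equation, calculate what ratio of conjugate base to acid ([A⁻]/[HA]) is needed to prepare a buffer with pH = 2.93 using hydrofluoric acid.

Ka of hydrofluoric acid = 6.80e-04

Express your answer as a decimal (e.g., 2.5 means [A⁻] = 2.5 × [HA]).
[A⁻]/[HA] = 0.579

pKa = −log(6.80e-04) = 3.1675. pH = pKa + log([A⁻]/[HA]). 2.93 = 3.1675 + log(ratio). log(ratio) = 2.93 − 3.1675 = -0.2375. ratio = 10^(-0.2375) = 0.579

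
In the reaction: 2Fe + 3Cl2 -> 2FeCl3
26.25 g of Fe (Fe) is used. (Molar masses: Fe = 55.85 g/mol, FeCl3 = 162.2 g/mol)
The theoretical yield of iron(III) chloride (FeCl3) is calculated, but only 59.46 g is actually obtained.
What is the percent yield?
Moles of Fe = 26.25 g ÷ 55.85 g/mol = 0.470009 mol
Mole ratio: 2 mol FeCl3 / 2 mol Fe
Moles of FeCl3 = 0.470009 × (2/2) = 0.470009 mol
Theoretical yield = 0.470009 mol × 162.2 g/mol = 76.235 g
Actual yield = 59.46 g
Percent yield = (59.46 / 76.235) × 100% = 78.0%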